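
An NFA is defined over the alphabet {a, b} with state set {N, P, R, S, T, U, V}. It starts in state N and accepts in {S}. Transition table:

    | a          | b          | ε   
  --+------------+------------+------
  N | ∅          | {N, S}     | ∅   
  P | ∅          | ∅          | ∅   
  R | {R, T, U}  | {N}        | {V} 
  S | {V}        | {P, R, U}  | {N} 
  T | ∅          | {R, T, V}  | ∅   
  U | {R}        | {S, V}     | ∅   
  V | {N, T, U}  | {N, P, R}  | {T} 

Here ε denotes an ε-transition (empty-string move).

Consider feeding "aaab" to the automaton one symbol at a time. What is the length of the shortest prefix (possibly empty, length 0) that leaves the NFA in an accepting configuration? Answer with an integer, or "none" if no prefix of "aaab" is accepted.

none

Start in {N}.
Read 'a': N→∅; now ∅.
The set is empty and remains empty for the remaining 3 symbols.
No reachable set along the way intersects F.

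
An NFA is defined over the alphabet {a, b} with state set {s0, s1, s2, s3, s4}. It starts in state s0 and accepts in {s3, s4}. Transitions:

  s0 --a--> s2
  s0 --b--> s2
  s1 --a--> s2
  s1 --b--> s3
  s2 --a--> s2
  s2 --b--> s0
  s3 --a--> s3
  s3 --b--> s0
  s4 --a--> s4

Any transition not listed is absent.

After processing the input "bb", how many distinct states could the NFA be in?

1

Start in {s0}.
Read 'b': s0→{s2}; now {s2}.
Read 'b': s2→{s0}; now {s0}.
That set has 1 state.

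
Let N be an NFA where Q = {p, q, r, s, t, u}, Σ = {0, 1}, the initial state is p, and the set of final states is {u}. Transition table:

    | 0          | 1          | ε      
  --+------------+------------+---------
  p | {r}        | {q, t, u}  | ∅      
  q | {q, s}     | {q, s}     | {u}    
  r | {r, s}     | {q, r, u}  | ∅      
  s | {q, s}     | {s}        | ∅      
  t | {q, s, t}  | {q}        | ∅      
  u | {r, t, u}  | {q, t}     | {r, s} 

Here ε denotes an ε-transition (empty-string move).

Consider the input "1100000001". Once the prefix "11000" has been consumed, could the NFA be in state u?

Start in {p}.
Read '1': {p} → {q, r, s, t, u}.
Read '1': {q, r, s, t, u} → {q, r, s, t, u}.
Read '0': {q, r, s, t, u} → {q, r, s, t, u}.
Read '0': {q, r, s, t, u} → {q, r, s, t, u}.
Read '0': {q, r, s, t, u} → {q, r, s, t, u}.
State u is in {q, r, s, t, u}.

Yes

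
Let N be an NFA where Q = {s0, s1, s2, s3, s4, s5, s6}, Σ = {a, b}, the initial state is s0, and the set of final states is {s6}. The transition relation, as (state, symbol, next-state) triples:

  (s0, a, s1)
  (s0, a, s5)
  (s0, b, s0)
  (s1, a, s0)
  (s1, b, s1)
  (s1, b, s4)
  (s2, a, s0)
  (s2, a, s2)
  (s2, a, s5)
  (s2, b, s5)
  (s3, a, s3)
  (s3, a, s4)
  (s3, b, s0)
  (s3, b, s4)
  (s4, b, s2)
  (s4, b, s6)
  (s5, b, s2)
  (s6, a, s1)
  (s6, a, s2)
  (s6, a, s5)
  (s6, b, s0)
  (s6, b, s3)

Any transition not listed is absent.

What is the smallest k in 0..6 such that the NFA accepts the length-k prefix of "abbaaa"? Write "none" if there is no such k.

Start in {s0}.
Read 'a': s0→{s1, s5}; now {s1, s5}.
Read 'b': s1→{s1, s4}, s5→{s2}; now {s1, s2, s4}.
Read 'b': s1→{s1, s4}, s2→{s5}, s4→{s2, s6}; now {s1, s2, s4, s5, s6}.
None of the earlier sets intersect F, but {s1, s2, s4, s5, s6} does.

3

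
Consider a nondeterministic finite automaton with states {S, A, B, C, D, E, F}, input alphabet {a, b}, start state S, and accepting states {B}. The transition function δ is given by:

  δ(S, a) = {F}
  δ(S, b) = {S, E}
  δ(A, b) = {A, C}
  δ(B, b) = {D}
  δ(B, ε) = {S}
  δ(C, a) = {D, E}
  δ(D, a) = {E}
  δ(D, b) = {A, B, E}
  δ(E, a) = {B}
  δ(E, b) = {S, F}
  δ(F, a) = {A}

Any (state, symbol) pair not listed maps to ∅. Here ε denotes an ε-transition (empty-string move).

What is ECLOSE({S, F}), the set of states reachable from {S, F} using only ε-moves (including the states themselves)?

Begin with {S, F}.
No ε-moves leave this set, so the closure equals the set itself.

{S, F}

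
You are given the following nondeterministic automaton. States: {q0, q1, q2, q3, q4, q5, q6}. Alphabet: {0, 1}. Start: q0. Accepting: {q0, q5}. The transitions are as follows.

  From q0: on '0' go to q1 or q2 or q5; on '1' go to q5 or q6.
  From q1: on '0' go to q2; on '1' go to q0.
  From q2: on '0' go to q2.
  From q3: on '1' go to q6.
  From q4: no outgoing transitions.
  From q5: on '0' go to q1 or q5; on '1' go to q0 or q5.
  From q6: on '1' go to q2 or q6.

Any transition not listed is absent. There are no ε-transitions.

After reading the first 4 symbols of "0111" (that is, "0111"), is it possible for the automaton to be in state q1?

Start in {q0}.
Read '0': q0→{q1, q2, q5}; now {q1, q2, q5}.
Read '1': q1→{q0}, q2→∅, q5→{q0, q5}; now {q0, q5}.
Read '1': q0→{q5, q6}, q5→{q0, q5}; now {q0, q5, q6}.
Read '1': q0→{q5, q6}, q5→{q0, q5}, q6→{q2, q6}; now {q0, q2, q5, q6}.
State q1 is not in {q0, q2, q5, q6}.

No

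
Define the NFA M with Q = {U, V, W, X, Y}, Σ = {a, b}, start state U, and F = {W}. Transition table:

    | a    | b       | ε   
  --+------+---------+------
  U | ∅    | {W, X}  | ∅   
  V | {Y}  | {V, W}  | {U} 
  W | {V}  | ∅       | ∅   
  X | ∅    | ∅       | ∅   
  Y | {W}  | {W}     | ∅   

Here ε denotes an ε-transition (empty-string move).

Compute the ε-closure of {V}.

Begin with {V}.
ε-move V → U; add U.

{U, V}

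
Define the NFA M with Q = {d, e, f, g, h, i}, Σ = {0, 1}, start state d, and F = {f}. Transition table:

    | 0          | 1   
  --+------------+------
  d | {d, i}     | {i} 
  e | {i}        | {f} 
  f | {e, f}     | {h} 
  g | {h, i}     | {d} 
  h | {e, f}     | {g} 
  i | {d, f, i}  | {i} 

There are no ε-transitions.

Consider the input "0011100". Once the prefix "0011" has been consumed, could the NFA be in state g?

Yes

Start in {d}.
Read '0': d→{d, i}; now {d, i}.
Read '0': d→{d, i}, i→{d, f, i}; now {d, f, i}.
Read '1': d→{i}, f→{h}, i→{i}; now {h, i}.
Read '1': h→{g}, i→{i}; now {g, i}.
State g is in {g, i}.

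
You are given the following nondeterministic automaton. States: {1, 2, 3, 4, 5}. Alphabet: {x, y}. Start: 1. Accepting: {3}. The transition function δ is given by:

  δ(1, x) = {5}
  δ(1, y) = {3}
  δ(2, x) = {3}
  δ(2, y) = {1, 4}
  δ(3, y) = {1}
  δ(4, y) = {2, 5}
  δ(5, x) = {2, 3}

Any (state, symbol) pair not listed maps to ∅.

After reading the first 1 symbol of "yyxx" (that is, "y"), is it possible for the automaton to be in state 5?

Start in {1}.
Read 'y': {1} → {3}.
State 5 is not in {3}.

No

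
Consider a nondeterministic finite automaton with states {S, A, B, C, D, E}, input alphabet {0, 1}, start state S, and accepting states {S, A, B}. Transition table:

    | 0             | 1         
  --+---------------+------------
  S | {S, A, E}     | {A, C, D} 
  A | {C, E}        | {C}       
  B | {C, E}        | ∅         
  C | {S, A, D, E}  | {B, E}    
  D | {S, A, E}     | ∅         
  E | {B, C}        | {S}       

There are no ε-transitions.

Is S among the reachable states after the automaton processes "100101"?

Yes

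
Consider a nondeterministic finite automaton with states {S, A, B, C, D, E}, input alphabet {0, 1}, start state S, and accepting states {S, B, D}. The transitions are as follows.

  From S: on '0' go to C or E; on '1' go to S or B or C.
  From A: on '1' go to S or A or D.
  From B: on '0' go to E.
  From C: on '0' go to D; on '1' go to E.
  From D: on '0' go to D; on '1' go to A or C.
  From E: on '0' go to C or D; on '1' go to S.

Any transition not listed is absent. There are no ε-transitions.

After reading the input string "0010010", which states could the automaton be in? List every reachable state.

{D}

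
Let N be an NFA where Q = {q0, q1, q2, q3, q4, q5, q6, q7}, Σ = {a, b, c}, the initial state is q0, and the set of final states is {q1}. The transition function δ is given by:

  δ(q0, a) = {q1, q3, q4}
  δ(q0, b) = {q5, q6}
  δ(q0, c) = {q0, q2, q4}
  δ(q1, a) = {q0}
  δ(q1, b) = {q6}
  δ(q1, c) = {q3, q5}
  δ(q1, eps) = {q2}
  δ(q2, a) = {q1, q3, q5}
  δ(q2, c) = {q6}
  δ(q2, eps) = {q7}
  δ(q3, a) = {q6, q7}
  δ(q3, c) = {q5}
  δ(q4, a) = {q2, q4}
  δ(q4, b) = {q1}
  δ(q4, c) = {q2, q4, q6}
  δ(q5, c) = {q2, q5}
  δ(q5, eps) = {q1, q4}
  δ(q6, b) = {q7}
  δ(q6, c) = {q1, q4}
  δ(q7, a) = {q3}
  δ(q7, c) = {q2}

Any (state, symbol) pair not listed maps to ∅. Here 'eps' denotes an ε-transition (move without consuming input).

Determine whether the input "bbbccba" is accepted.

Start in {q0}.
Read 'b': q0→{q5, q6}; union {q5, q6}; ε-closure = {q1, q2, q4, q5, q6, q7}.
Read 'b': q1→{q6}, q2→∅, q4→{q1}, q5→∅, q6→{q7}, q7→∅; union {q1, q6, q7}; ε-closure = {q1, q2, q6, q7}.
Read 'b': q1→{q6}, q2→∅, q6→{q7}, q7→∅; now {q6, q7}.
Read 'c': q6→{q1, q4}, q7→{q2}; union {q1, q2, q4}; ε-closure = {q1, q2, q4, q7}.
Read 'c': q1→{q3, q5}, q2→{q6}, q4→{q2, q4, q6}, q7→{q2}; union {q2, q3, q4, q5, q6}; ε-closure = {q1, q2, q3, q4, q5, q6, q7}.
Read 'b': q1→{q6}, q2→∅, q3→∅, q4→{q1}, q5→∅, q6→{q7}, q7→∅; union {q1, q6, q7}; ε-closure = {q1, q2, q6, q7}.
Read 'a': q1→{q0}, q2→{q1, q3, q5}, q6→∅, q7→{q3}; union {q0, q1, q3, q5}; ε-closure = {q0, q1, q2, q3, q4, q5, q7}.
The final set {q0, q1, q2, q3, q4, q5, q7} contains the accepting state q1.

Yes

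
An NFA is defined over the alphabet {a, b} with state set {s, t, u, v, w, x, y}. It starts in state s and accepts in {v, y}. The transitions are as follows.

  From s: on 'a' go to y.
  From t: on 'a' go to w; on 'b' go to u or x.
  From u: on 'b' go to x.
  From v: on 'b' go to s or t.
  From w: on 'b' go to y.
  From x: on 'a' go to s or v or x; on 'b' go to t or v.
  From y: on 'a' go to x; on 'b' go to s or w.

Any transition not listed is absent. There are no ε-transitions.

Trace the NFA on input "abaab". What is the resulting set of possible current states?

Start in {s}.
Read 'a': {s} → {y}.
Read 'b': {y} → {s, w}.
Read 'a': {s, w} → {y}.
Read 'a': {y} → {x}.
Read 'b': {x} → {t, v}.

{t, v}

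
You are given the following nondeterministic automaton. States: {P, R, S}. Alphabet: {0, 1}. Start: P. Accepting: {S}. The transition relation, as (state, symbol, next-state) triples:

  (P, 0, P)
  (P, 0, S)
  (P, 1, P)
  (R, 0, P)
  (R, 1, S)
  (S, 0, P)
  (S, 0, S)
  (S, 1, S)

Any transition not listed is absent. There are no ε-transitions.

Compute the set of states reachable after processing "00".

{P, S}

Start in {P}.
Read '0': P→{P, S}; now {P, S}.
Read '0': P→{P, S}, S→{P, S}; now {P, S}.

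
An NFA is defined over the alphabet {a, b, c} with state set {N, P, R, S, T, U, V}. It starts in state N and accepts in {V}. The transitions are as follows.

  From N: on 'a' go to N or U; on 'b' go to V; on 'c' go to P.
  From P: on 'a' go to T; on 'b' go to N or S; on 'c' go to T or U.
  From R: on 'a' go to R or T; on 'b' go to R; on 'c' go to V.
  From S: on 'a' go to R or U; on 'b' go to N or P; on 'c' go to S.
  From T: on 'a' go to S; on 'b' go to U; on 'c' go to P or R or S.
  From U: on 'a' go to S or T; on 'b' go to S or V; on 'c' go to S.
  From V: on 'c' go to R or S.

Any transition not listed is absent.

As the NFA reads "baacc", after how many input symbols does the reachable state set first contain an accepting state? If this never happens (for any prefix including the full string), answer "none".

1

Start in {N}.
Read 'b': N→{V}; now {V}.
None of the earlier sets intersect F, but {V} does.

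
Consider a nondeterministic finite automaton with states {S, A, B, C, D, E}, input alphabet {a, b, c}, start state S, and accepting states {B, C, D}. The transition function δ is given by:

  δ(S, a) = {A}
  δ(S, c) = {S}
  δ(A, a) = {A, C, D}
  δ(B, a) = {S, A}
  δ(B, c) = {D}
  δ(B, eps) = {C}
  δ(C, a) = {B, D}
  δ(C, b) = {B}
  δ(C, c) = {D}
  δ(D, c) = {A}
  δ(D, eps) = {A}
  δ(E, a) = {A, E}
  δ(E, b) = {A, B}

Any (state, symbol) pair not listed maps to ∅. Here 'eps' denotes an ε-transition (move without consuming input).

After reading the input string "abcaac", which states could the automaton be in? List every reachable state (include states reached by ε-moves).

Start in {S}.
Read 'a': S→{A}; now {A}.
Read 'b': A→∅; now ∅.
The set is empty and remains empty for the remaining 4 symbols.

∅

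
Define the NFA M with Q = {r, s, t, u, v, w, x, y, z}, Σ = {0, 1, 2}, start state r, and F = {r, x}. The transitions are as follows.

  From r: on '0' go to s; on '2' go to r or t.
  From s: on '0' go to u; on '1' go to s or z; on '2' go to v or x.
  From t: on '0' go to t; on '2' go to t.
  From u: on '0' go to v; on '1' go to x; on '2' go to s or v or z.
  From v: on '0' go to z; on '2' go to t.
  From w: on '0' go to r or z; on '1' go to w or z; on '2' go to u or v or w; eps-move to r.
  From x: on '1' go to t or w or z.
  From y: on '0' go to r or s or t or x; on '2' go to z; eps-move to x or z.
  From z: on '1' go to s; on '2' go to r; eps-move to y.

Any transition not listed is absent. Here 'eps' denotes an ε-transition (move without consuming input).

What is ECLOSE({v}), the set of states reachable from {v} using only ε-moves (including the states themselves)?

{v}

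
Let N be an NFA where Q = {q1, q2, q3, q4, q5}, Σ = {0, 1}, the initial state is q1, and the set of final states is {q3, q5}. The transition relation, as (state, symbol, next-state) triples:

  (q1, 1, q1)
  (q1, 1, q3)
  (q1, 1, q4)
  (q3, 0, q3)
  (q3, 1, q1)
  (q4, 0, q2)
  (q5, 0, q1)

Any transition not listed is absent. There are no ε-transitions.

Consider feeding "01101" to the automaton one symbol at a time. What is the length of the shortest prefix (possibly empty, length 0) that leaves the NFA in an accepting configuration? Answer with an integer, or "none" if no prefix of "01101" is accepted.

none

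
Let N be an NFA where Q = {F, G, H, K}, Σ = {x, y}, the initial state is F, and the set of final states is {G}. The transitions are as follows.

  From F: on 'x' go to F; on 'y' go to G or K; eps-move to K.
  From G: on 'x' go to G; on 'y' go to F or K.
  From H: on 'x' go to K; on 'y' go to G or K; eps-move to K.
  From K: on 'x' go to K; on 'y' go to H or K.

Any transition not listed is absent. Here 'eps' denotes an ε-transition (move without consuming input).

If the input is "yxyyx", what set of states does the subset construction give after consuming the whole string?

{G, K}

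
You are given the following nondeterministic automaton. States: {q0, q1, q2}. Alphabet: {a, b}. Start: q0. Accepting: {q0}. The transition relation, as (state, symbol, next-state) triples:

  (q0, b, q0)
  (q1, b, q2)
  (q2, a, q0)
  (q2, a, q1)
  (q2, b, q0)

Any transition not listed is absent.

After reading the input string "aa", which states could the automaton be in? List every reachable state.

∅

Start in {q0}.
Read 'a': {q0} → ∅.
The set is empty and remains empty for the remaining 1 symbol.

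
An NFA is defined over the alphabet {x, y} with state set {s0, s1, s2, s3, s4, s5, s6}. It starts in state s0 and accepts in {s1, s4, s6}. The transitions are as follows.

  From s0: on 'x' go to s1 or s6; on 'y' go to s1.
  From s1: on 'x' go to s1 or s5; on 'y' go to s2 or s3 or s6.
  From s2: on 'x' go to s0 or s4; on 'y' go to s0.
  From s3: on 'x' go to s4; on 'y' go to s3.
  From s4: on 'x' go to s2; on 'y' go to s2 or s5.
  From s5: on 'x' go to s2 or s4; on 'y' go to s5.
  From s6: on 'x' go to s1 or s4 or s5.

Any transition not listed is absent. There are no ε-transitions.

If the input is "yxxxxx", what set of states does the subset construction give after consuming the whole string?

{s0, s1, s2, s4, s5, s6}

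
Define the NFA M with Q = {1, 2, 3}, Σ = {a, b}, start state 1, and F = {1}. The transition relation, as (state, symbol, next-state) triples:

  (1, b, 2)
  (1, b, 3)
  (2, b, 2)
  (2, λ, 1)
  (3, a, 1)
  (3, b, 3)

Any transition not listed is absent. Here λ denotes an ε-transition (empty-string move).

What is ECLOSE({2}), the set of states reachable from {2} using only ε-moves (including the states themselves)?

{1, 2}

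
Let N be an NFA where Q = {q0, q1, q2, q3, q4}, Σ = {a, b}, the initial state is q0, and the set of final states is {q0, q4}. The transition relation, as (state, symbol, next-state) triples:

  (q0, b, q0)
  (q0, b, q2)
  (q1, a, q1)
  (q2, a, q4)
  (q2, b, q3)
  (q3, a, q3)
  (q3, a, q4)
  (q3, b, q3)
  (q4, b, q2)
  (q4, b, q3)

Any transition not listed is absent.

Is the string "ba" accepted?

Start in {q0}.
Read 'b': q0→{q0, q2}; now {q0, q2}.
Read 'a': q0→∅, q2→{q4}; now {q4}.
The final set {q4} contains the accepting state q4.

Yes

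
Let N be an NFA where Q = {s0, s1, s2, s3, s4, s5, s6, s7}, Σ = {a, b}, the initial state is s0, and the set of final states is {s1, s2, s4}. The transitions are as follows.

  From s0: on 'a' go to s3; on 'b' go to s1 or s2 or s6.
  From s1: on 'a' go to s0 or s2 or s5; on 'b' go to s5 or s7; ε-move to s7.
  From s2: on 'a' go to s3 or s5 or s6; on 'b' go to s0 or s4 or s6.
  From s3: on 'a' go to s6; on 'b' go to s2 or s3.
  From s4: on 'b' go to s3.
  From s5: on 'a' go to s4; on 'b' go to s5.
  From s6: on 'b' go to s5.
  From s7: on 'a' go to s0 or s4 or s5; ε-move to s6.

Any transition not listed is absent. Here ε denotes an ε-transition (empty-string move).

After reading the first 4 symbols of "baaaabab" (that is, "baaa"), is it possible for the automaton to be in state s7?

No

Start in {s0}.
Read 'b': s0→{s1, s2, s6}; union {s1, s2, s6}; ε-closure = {s1, s2, s6, s7}.
Read 'a': s1→{s0, s2, s5}, s2→{s3, s5, s6}, s6→∅, s7→{s0, s4, s5}; now {s0, s2, s3, s4, s5, s6}.
Read 'a': s0→{s3}, s2→{s3, s5, s6}, s3→{s6}, s4→∅, s5→{s4}, s6→∅; now {s3, s4, s5, s6}.
Read 'a': s3→{s6}, s4→∅, s5→{s4}, s6→∅; now {s4, s6}.
State s7 is not in {s4, s6}.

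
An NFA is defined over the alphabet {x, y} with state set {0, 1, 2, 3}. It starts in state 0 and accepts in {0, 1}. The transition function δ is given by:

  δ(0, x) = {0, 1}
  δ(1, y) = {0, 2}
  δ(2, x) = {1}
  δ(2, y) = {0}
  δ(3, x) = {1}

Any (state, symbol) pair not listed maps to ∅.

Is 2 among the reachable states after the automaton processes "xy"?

Start in {0}.
Read 'x': {0} → {0, 1}.
Read 'y': {0, 1} → {0, 2}.
State 2 is in {0, 2}.

Yes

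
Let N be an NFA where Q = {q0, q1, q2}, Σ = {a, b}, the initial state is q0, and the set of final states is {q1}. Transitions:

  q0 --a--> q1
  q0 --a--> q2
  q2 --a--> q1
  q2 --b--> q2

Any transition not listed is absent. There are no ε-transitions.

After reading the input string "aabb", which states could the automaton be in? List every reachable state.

∅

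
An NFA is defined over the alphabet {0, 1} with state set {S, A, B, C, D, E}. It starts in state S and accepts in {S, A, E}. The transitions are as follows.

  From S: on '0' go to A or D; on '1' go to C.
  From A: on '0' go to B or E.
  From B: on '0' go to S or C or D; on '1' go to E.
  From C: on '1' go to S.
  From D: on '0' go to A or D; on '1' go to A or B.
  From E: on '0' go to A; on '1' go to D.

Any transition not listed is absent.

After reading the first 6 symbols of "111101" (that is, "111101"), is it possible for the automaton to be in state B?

Start in {S}.
Read '1': {S} → {C}.
Read '1': {C} → {S}.
Read '1': {S} → {C}.
Read '1': {C} → {S}.
Read '0': {S} → {A, D}.
Read '1': {A, D} → {A, B}.
State B is in {A, B}.

Yes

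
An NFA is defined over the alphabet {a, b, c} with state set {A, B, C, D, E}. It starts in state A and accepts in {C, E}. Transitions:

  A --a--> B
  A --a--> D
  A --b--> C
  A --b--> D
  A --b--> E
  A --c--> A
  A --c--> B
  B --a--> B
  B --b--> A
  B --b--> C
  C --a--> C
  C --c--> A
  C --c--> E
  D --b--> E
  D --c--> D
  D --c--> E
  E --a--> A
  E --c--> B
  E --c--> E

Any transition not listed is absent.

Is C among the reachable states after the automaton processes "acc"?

No

Start in {A}.
Read 'a': A→{B, D}; now {B, D}.
Read 'c': B→∅, D→{D, E}; now {D, E}.
Read 'c': D→{D, E}, E→{B, E}; now {B, D, E}.
State C is not in {B, D, E}.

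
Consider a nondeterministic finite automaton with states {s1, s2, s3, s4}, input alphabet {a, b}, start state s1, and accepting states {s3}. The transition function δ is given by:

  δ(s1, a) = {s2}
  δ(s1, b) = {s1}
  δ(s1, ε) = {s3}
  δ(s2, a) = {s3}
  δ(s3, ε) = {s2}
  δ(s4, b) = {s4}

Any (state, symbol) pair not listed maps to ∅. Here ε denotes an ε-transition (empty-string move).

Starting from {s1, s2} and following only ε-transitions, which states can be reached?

{s1, s2, s3}

Begin with {s1, s2}.
ε-move s1 → s3; add s3.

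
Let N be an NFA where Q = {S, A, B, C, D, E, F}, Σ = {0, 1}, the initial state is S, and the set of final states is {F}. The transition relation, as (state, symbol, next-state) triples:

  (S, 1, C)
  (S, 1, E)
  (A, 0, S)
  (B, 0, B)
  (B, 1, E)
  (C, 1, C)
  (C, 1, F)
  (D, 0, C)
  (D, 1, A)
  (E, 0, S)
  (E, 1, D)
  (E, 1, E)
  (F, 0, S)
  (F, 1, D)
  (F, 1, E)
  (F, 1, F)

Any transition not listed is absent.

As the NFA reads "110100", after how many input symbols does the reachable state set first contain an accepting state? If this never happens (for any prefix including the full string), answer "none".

2

Start in {S}.
Read '1': {S} → {C, E}.
Read '1': {C, E} → {C, D, E, F}.
None of the earlier sets intersect F, but {C, D, E, F} does.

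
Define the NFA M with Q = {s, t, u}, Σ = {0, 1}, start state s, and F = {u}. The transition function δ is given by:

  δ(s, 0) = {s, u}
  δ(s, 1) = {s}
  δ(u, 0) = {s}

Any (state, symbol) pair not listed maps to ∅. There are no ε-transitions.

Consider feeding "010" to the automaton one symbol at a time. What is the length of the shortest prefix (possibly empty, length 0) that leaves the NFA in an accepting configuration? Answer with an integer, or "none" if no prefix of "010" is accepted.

1

Start in {s}.
Read '0': {s} → {s, u}.
None of the earlier sets intersect F, but {s, u} does.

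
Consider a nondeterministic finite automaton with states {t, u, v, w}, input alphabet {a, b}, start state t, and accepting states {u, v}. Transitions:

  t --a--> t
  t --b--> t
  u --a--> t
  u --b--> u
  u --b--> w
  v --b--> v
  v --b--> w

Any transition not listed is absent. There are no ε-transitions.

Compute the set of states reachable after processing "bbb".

Start in {t}.
Read 'b': {t} → {t}.
Read 'b': {t} → {t}.
Read 'b': {t} → {t}.

{t}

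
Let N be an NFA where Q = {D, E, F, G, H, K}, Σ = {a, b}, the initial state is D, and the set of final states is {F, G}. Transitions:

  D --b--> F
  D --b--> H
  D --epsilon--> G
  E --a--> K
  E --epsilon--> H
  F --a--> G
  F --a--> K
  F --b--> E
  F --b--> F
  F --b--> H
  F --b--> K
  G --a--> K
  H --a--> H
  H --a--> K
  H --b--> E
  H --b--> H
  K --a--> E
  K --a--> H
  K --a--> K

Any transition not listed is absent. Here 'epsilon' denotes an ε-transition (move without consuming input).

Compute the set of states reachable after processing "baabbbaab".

{E, H}

Start: ε-closure({D}) = {D, G}.
Read 'b': D→{F, H}, G→∅; now {F, H}.
Read 'a': F→{G, K}, H→{H, K}; now {G, H, K}.
Read 'a': G→{K}, H→{H, K}, K→{E, H, K}; now {E, H, K}.
Read 'b': E→∅, H→{E, H}, K→∅; now {E, H}.
Read 'b': E→∅, H→{E, H}; now {E, H}.
Read 'b': E→∅, H→{E, H}; now {E, H}.
Read 'a': E→{K}, H→{H, K}; now {H, K}.
Read 'a': H→{H, K}, K→{E, H, K}; now {E, H, K}.
Read 'b': E→∅, H→{E, H}, K→∅; now {E, H}.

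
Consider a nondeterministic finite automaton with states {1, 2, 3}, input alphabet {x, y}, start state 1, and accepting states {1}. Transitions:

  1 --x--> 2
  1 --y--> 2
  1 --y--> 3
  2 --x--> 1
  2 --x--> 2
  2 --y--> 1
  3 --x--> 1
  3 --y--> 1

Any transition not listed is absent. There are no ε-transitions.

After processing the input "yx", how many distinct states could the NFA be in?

2

Start in {1}.
Read 'y': {1} → {2, 3}.
Read 'x': {2, 3} → {1, 2}.
That set has 2 states.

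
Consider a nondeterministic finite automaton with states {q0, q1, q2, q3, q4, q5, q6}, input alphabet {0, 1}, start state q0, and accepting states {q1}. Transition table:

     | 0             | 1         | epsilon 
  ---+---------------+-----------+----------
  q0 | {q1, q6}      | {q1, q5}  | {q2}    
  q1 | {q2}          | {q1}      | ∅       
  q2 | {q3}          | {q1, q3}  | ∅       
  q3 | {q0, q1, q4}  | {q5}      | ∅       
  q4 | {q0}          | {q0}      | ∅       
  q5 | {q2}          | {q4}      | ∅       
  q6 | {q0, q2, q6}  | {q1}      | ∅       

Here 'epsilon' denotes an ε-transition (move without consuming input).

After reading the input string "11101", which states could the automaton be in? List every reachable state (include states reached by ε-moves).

Start: ε-closure({q0}) = {q0, q2}.
Read '1': {q0, q2} → {q1, q3, q5}.
Read '1': {q1, q3, q5} → {q1, q4, q5}.
Read '1': {q1, q4, q5} → {q0, q1, q2, q4}.
Read '0': {q0, q1, q2, q4} → {q0, q1, q2, q3, q6}.
Read '1': {q0, q1, q2, q3, q6} → {q1, q3, q5}.

{q1, q3, q5}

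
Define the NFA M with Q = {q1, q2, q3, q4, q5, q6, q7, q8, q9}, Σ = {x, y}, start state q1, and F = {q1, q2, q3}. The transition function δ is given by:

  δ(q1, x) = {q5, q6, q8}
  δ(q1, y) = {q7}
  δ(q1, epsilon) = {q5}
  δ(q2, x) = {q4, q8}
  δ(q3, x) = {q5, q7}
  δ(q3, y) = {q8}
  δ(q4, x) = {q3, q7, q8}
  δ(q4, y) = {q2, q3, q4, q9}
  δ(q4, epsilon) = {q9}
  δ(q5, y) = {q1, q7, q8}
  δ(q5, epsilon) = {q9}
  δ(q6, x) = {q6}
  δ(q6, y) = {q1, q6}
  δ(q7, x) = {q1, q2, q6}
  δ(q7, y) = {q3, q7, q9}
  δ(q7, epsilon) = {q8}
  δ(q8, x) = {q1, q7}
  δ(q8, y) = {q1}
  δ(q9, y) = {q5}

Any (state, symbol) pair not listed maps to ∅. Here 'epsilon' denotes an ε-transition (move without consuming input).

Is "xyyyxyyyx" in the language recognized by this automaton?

Start: ε-closure({q1}) = {q1, q5, q9}.
Read 'x': {q1, q5, q9} → {q5, q6, q8, q9}.
Read 'y': {q5, q6, q8, q9} → {q1, q5, q6, q7, q8, q9}.
Read 'y': {q1, q5, q6, q7, q8, q9} → {q1, q3, q5, q6, q7, q8, q9}.
Read 'y': {q1, q3, q5, q6, q7, q8, q9} → {q1, q3, q5, q6, q7, q8, q9}.
Read 'x': {q1, q3, q5, q6, q7, q8, q9} → {q1, q2, q5, q6, q7, q8, q9}.
Read 'y': {q1, q2, q5, q6, q7, q8, q9} → {q1, q3, q5, q6, q7, q8, q9}.
Read 'y': {q1, q3, q5, q6, q7, q8, q9} → {q1, q3, q5, q6, q7, q8, q9}.
Read 'y': {q1, q3, q5, q6, q7, q8, q9} → {q1, q3, q5, q6, q7, q8, q9}.
Read 'x': {q1, q3, q5, q6, q7, q8, q9} → {q1, q2, q5, q6, q7, q8, q9}.
The final set {q1, q2, q5, q6, q7, q8, q9} contains the accepting states q1, q2.

Yes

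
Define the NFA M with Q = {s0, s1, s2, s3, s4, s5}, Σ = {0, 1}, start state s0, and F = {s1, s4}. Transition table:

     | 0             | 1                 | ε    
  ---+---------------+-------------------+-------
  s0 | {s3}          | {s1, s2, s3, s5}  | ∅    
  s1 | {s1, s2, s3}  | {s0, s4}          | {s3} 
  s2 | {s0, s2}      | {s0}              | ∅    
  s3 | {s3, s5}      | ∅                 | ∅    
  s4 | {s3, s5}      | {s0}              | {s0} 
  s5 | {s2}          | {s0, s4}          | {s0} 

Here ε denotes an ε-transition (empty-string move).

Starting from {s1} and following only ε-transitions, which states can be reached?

Begin with {s1}.
ε-move s1 → s3; add s3.

{s1, s3}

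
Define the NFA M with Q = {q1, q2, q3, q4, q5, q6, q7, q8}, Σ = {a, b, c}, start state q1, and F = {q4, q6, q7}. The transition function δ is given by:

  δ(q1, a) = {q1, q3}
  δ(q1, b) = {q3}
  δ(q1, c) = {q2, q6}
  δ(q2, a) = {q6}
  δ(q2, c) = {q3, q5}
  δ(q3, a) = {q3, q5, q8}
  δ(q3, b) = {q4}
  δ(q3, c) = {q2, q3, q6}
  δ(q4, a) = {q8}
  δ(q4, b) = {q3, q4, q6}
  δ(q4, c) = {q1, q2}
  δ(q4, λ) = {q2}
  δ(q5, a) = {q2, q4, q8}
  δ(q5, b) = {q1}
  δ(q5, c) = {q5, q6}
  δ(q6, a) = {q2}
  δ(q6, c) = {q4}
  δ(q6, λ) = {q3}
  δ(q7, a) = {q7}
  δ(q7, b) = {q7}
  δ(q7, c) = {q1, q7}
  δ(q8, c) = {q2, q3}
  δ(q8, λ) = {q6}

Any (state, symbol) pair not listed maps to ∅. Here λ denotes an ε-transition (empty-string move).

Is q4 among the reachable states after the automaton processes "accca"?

Start in {q1}.
Read 'a': {q1} → {q1, q3}.
Read 'c': {q1, q3} → {q2, q3, q6}.
Read 'c': {q2, q3, q6} → {q2, q3, q4, q5, q6}.
Read 'c': {q2, q3, q4, q5, q6} → {q1, q2, q3, q4, q5, q6}.
Read 'a': {q1, q2, q3, q4, q5, q6} → {q1, q2, q3, q4, q5, q6, q8}.
State q4 is in {q1, q2, q3, q4, q5, q6, q8}.

Yes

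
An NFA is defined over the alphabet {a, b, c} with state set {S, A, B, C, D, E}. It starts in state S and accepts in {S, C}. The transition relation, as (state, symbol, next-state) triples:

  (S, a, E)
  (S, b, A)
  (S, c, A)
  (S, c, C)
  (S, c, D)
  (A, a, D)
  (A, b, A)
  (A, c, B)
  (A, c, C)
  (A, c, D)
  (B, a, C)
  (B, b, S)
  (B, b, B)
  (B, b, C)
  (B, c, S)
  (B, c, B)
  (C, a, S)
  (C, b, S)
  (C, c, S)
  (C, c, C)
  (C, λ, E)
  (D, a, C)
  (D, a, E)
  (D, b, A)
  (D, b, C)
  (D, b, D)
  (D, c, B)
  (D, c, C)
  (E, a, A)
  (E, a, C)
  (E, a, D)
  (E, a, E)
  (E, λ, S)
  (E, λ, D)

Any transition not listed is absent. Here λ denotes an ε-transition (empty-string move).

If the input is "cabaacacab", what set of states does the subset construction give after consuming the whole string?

{S, A, C, D, E}

Start in {S}.
Read 'c': S→{A, C, D}; union {A, C, D}; ε-closure = {S, A, C, D, E}.
Read 'a': S→{E}, A→{D}, C→{S}, D→{C, E}, E→{A, C, D, E}; now {S, A, C, D, E}.
Read 'b': S→{A}, A→{A}, C→{S}, D→{A, C, D}, E→∅; union {S, A, C, D}; ε-closure = {S, A, C, D, E}.
Read 'a': S→{E}, A→{D}, C→{S}, D→{C, E}, E→{A, C, D, E}; now {S, A, C, D, E}.
Read 'a': S→{E}, A→{D}, C→{S}, D→{C, E}, E→{A, C, D, E}; now {S, A, C, D, E}.
Read 'c': S→{A, C, D}, A→{B, C, D}, C→{S, C}, D→{B, C}, E→∅; union {S, A, B, C, D}; ε-closure = {S, A, B, C, D, E}.
Read 'a': S→{E}, A→{D}, B→{C}, C→{S}, D→{C, E}, E→{A, C, D, E}; now {S, A, C, D, E}.
Read 'c': S→{A, C, D}, A→{B, C, D}, C→{S, C}, D→{B, C}, E→∅; union {S, A, B, C, D}; ε-closure = {S, A, B, C, D, E}.
Read 'a': S→{E}, A→{D}, B→{C}, C→{S}, D→{C, E}, E→{A, C, D, E}; now {S, A, C, D, E}.
Read 'b': S→{A}, A→{A}, C→{S}, D→{A, C, D}, E→∅; union {S, A, C, D}; ε-closure = {S, A, C, D, E}.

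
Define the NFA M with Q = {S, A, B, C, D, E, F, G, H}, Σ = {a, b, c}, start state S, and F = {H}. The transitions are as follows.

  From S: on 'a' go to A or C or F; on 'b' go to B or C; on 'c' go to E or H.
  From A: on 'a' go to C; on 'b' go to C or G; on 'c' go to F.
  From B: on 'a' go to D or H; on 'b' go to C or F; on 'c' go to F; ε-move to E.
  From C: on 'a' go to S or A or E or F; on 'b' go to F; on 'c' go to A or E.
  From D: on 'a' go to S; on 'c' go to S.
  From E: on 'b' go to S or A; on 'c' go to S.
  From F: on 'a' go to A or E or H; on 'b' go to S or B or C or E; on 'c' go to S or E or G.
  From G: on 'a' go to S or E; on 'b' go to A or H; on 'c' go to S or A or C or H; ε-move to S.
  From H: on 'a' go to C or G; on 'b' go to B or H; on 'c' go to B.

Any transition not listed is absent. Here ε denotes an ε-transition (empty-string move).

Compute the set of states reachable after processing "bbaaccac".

Start in {S}.
Read 'b': S→{B, C}; union {B, C}; ε-closure = {B, C, E}.
Read 'b': B→{C, F}, C→{F}, E→{S, A}; now {S, A, C, F}.
Read 'a': S→{A, C, F}, A→{C}, C→{S, A, E, F}, F→{A, E, H}; now {S, A, C, E, F, H}.
Read 'a': S→{A, C, F}, A→{C}, C→{S, A, E, F}, E→∅, F→{A, E, H}, H→{C, G}; now {S, A, C, E, F, G, H}.
Read 'c': S→{E, H}, A→{F}, C→{A, E}, E→{S}, F→{S, E, G}, G→{S, A, C, H}, H→{B}; now {S, A, B, C, E, F, G, H}.
Read 'c': S→{E, H}, A→{F}, B→{F}, C→{A, E}, E→{S}, F→{S, E, G}, G→{S, A, C, H}, H→{B}; now {S, A, B, C, E, F, G, H}.
Read 'a': S→{A, C, F}, A→{C}, B→{D, H}, C→{S, A, E, F}, E→∅, F→{A, E, H}, G→{S, E}, H→{C, G}; now {S, A, C, D, E, F, G, H}.
Read 'c': S→{E, H}, A→{F}, C→{A, E}, D→{S}, E→{S}, F→{S, E, G}, G→{S, A, C, H}, H→{B}; now {S, A, B, C, E, F, G, H}.

{S, A, B, C, E, F, G, H}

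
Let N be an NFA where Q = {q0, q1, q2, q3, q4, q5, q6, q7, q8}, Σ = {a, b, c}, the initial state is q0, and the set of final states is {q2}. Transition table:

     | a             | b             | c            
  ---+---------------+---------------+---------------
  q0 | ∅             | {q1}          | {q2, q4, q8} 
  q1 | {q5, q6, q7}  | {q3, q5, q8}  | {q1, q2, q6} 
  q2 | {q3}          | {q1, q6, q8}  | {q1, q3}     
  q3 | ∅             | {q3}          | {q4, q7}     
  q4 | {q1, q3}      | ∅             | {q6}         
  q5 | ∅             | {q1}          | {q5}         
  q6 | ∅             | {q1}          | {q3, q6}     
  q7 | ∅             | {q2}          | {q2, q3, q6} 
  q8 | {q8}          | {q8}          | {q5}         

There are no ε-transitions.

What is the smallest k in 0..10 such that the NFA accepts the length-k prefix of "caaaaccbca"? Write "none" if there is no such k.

1

Start in {q0}.
Read 'c': q0→{q2, q4, q8}; now {q2, q4, q8}.
None of the earlier sets intersect F, but {q2, q4, q8} does.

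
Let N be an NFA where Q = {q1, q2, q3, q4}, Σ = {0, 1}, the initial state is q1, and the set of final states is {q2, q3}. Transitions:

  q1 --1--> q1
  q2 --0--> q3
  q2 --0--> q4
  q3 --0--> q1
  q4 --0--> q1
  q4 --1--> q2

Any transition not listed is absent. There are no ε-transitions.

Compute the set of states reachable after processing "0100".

Start in {q1}.
Read '0': {q1} → ∅.
The set is empty and remains empty for the remaining 3 symbols.

∅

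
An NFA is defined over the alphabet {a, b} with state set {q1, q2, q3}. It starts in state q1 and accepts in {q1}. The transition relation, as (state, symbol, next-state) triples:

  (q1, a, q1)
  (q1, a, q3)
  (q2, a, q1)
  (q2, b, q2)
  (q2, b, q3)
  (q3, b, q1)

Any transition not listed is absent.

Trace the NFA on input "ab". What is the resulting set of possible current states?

{q1}

Start in {q1}.
Read 'a': {q1} → {q1, q3}.
Read 'b': {q1, q3} → {q1}.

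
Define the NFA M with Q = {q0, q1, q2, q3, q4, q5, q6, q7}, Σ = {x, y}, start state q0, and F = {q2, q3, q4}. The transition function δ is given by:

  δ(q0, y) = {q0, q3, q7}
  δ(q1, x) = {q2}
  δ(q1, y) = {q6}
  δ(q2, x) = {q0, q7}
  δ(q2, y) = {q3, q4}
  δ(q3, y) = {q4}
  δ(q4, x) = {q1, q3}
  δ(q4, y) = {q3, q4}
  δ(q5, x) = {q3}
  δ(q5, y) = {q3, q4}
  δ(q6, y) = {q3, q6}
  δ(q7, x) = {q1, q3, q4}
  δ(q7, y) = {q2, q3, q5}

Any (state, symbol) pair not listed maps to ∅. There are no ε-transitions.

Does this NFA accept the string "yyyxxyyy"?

Yes

Start in {q0}.
Read 'y': {q0} → {q0, q3, q7}.
Read 'y': {q0, q3, q7} → {q0, q2, q3, q4, q5, q7}.
Read 'y': {q0, q2, q3, q4, q5, q7} → {q0, q2, q3, q4, q5, q7}.
Read 'x': {q0, q2, q3, q4, q5, q7} → {q0, q1, q3, q4, q7}.
Read 'x': {q0, q1, q3, q4, q7} → {q1, q2, q3, q4}.
Read 'y': {q1, q2, q3, q4} → {q3, q4, q6}.
Read 'y': {q3, q4, q6} → {q3, q4, q6}.
Read 'y': {q3, q4, q6} → {q3, q4, q6}.
The final set {q3, q4, q6} contains the accepting states q3, q4.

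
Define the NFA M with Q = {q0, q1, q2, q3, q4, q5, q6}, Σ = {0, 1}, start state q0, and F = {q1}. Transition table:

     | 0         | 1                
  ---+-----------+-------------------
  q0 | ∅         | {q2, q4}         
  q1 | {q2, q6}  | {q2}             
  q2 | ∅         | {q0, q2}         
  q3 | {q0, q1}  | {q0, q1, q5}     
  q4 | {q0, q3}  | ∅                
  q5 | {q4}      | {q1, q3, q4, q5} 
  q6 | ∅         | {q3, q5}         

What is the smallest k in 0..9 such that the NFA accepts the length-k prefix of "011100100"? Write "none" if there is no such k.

none

Start in {q0}.
Read '0': {q0} → ∅.
The set is empty and remains empty for the remaining 8 symbols.
No reachable set along the way intersects F.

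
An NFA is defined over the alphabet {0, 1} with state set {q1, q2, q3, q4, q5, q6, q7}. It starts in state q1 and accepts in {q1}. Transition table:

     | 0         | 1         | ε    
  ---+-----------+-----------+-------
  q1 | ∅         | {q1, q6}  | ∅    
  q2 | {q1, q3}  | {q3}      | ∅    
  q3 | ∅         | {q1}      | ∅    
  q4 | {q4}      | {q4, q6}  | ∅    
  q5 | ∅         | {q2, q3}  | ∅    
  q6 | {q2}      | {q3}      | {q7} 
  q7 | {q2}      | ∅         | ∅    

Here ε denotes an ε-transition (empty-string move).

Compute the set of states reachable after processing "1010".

Start in {q1}.
Read '1': {q1} → {q1, q6, q7}.
Read '0': {q1, q6, q7} → {q2}.
Read '1': {q2} → {q3}.
Read '0': {q3} → ∅.

∅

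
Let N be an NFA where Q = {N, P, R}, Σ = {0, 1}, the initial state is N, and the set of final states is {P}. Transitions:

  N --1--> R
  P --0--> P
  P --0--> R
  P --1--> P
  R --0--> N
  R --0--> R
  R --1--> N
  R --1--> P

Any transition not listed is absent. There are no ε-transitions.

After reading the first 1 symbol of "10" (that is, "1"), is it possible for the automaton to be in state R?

Start in {N}.
Read '1': N→{R}; now {R}.
State R is in {R}.

Yes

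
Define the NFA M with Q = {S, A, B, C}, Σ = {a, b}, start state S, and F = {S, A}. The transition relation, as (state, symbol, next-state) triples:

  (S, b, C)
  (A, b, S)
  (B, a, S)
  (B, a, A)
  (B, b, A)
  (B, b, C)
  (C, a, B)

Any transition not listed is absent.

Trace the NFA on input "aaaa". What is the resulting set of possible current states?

∅

Start in {S}.
Read 'a': {S} → ∅.
The set is empty and remains empty for the remaining 3 symbols.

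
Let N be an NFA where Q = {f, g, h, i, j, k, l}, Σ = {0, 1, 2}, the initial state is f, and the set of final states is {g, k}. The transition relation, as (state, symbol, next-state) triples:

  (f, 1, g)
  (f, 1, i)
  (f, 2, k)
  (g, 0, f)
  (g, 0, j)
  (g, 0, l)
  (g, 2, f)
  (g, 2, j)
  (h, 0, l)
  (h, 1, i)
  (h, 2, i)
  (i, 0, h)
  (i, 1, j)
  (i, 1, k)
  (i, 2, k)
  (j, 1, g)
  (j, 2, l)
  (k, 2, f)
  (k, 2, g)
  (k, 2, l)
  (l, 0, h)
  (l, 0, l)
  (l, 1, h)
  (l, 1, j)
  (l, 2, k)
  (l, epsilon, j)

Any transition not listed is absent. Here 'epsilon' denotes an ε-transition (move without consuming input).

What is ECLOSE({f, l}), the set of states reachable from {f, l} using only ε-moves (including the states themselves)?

{f, j, l}

Begin with {f, l}.
ε-move l → j; add j.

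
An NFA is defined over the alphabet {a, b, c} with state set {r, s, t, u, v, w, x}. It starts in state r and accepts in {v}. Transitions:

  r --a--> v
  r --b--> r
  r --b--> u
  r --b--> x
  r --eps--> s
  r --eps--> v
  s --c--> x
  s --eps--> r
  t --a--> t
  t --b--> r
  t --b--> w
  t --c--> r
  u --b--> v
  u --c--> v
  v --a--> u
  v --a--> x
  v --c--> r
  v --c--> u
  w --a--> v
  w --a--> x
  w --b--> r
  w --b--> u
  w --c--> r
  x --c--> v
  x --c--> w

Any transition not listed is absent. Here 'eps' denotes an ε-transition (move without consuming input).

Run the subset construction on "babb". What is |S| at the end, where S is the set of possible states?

0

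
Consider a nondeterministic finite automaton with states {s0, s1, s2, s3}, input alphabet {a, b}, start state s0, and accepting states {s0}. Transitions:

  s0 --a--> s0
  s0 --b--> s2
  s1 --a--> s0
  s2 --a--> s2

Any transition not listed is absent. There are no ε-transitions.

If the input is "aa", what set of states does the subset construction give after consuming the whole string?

Start in {s0}.
Read 'a': s0→{s0}; now {s0}.
Read 'a': s0→{s0}; now {s0}.

{s0}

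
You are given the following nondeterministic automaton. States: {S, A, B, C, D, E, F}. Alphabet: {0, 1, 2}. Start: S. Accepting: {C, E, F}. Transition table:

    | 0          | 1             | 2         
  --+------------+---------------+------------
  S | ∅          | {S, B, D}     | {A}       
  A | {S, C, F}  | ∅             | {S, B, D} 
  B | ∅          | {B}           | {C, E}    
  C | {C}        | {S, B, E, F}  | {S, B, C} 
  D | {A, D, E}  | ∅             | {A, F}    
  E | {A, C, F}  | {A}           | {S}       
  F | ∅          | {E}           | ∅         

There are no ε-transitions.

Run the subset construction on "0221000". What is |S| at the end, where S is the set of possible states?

Start in {S}.
Read '0': {S} → ∅.
The set is empty and remains empty for the remaining 6 symbols.
That set has 0 states.

0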